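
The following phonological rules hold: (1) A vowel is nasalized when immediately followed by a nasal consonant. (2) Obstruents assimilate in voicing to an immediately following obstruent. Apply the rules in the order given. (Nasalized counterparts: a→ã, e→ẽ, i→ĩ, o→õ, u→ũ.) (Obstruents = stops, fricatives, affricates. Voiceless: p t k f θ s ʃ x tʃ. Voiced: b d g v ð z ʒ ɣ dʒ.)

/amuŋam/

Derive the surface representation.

Rule 1: /a/ before nasal /m/ → [ã]
Rule 1: /u/ before nasal /ŋ/ → [ũ]
Rule 1: /a/ before nasal /m/ → [ã]
After rule 1: ãmũŋãm
Rule 2: no segment meets the rule's conditions; no change.

[ãmũŋãm]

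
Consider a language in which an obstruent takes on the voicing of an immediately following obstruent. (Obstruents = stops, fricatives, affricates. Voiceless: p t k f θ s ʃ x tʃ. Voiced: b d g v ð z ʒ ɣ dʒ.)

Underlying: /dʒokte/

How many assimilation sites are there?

No segment meets the rule's conditions.

0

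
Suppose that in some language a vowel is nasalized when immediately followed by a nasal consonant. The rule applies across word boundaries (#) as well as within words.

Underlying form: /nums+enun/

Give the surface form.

[nũms+ẽnũn]

/u/ before nasal /m/ → [ũ]
/e/ before nasal /n/ → [ẽ]
/u/ before nasal /n/ → [ũ]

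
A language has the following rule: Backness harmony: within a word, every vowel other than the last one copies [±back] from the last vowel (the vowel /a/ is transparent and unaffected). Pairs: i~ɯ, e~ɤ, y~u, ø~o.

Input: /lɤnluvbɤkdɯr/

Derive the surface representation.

no segment meets the rule's conditions; no change.

[lɤnluvbɤkdɯr]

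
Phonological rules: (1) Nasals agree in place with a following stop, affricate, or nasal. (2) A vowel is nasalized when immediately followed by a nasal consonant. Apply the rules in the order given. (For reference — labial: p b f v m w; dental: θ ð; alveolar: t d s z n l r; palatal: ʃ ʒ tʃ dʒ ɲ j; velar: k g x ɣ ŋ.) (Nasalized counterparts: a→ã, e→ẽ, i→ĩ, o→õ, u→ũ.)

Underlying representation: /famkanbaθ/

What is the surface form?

Rule 1: /m/ before /k/ (velar) → [ŋ]
Rule 1: /n/ before /b/ (labial) → [m]
After rule 1: faŋkambaθ
Rule 2: /a/ before nasal /ŋ/ → [ã]
Rule 2: /a/ before nasal /m/ → [ã]

[fãŋkãmbaθ]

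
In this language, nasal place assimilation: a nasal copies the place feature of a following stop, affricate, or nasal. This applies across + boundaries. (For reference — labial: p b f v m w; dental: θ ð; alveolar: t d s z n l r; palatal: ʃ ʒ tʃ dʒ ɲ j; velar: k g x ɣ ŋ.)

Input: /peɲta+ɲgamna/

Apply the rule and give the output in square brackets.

/ɲ/ before /t/ (alveolar) → [n]
/ɲ/ before /g/ (velar) → [ŋ]
/m/ before /n/ (alveolar) → [n]

[penta+ŋganna]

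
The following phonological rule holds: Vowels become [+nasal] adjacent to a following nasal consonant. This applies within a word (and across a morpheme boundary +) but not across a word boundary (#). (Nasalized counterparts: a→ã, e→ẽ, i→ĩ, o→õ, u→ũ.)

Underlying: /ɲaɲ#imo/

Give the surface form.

/a/ before nasal /ɲ/ → [ã]
/i/ before nasal /m/ → [ĩ]

[ɲãɲ#ĩmo]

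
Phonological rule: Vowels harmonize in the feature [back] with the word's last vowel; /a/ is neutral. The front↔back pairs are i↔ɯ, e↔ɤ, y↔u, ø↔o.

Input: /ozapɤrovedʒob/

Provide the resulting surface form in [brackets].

/e/ harmonizes with /o/ ([+back]) → [ɤ]

[ozapɤrovɤdʒob]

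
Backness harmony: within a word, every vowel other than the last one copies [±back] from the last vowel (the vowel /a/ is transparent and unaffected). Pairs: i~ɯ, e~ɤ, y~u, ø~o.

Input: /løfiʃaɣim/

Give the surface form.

no segment meets the rule's conditions; no change.

[løfiʃaɣim]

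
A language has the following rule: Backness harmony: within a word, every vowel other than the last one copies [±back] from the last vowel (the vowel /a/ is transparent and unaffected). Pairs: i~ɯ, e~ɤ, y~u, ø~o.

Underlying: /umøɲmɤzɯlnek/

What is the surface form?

/u/ harmonizes with /e/ ([-back]) → [y]
/ɤ/ harmonizes with /e/ ([-back]) → [e]
/ɯ/ harmonizes with /e/ ([-back]) → [i]

[ymøɲmezilnek]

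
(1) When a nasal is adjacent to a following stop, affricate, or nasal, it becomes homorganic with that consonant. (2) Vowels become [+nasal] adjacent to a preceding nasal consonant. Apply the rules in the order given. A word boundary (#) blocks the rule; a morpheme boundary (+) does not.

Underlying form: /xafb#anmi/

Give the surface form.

[xafb#ammĩ]

Rule 1: /n/ before /m/ (labial) → [m]
After rule 1: xafb#ammi
Rule 2: /i/ after nasal /m/ → [ĩ]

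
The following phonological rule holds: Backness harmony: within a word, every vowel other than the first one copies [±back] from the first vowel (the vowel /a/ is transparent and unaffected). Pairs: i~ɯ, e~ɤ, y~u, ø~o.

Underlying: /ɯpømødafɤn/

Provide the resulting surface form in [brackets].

[ɯpomodafɤn]

/ø/ harmonizes with /ɯ/ ([+back]) → [o]
/ø/ harmonizes with /ɯ/ ([+back]) → [o]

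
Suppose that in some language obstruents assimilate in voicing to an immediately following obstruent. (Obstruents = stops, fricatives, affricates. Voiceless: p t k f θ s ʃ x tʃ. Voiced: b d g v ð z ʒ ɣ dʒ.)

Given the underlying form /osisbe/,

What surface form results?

/s/ before /b/ (voiced) → [z]

[osizbe]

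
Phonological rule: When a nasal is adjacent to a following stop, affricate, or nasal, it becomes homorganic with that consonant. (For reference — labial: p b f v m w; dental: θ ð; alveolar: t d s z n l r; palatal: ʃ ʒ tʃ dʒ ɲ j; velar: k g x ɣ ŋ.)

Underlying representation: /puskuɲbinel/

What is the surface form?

/ɲ/ before /b/ (labial) → [m]

[puskumbinel]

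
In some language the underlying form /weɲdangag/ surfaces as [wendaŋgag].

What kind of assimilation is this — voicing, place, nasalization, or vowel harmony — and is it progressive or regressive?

place assimilation, regressive

/ɲ/→[n] /n/→[ŋ].
Each target copies a feature from the following segment, so the direction is regressive.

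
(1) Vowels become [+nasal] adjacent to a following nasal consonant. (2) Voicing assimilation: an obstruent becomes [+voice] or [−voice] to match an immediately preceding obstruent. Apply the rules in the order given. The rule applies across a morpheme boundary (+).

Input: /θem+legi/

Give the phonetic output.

Rule 1: /e/ before nasal /m/ → [ẽ]
After rule 1: θẽm+legi
Rule 2: no segment meets the rule's conditions; no change.

[θẽm+legi]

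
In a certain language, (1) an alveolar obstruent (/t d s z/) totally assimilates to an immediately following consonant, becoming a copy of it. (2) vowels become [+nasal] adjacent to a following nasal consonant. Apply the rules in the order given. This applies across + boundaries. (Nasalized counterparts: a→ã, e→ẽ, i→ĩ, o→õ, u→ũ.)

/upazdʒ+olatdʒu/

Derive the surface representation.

Rule 1: /z/ before /dʒ/ → [dʒ] (total assimilation)
Rule 1: /t/ before /dʒ/ → [dʒ] (total assimilation)
After rule 1: upadʒdʒ+oladʒdʒu
Rule 2: no segment meets the rule's conditions; no change.

[upadʒdʒ+oladʒdʒu]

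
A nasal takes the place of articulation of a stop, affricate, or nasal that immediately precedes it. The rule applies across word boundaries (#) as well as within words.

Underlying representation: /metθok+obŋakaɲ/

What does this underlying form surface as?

[metθok+obmakaɲ]

/ŋ/ after /b/ (labial) → [m]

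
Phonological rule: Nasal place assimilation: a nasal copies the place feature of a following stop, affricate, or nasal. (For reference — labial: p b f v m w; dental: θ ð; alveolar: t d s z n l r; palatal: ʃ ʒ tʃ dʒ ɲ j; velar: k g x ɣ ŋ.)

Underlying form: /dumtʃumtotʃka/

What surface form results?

[duɲtʃuntotʃka]

/m/ before /tʃ/ (palatal) → [ɲ]
/m/ before /t/ (alveolar) → [n]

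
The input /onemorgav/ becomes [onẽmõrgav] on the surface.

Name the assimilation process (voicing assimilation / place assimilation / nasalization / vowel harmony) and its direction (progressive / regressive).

/e/→[ẽ] /o/→[õ].
Each target copies a feature from the preceding segment, so the direction is progressive.

nasalization, progressive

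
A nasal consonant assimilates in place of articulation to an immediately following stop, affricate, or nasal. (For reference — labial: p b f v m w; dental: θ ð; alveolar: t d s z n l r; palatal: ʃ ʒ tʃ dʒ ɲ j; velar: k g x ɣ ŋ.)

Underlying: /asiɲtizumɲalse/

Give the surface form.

[asintizuɲɲalse]

/ɲ/ before /t/ (alveolar) → [n]
/m/ before /ɲ/ (palatal) → [ɲ]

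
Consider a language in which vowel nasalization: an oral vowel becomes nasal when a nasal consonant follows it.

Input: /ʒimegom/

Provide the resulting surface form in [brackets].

/i/ before nasal /m/ → [ĩ]
/o/ before nasal /m/ → [õ]

[ʒĩmegõm]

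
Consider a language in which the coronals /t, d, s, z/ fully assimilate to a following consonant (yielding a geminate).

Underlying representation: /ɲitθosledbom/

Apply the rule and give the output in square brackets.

/t/ before /θ/ → [θ] (total assimilation)
/s/ before /l/ → [l] (total assimilation)
/d/ before /b/ → [b] (total assimilation)

[ɲiθθollebbom]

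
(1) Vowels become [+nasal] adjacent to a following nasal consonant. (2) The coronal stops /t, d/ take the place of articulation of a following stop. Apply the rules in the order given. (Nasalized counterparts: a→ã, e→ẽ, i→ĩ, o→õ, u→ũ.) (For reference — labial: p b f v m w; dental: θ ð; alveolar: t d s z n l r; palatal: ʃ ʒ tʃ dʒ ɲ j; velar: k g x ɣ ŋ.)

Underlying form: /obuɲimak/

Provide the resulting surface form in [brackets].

Rule 1: /u/ before nasal /ɲ/ → [ũ]
Rule 1: /i/ before nasal /m/ → [ĩ]
After rule 1: obũɲĩmak
Rule 2: no segment meets the rule's conditions; no change.

[obũɲĩmak]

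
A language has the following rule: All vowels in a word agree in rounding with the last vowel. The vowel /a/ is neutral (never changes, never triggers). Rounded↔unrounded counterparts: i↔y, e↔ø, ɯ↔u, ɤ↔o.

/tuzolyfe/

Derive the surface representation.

/u/ harmonizes with /e/ ([-round]) → [ɯ]
/o/ harmonizes with /e/ ([-round]) → [ɤ]
/y/ harmonizes with /e/ ([-round]) → [i]

[tɯzɤlife]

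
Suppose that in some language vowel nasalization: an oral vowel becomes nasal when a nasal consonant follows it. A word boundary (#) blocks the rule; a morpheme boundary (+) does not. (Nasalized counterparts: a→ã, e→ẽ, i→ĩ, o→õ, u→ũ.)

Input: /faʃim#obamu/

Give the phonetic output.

[faʃĩm#obãmu]

/i/ before nasal /m/ → [ĩ]
/a/ before nasal /m/ → [ã]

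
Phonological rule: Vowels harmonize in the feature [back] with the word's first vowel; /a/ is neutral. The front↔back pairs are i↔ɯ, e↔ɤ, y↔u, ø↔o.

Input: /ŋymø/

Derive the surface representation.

no segment meets the rule's conditions; no change.

[ŋymø]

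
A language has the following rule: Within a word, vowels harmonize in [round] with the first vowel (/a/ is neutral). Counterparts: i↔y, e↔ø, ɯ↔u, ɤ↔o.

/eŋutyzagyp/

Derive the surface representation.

/u/ harmonizes with /e/ ([-round]) → [ɯ]
/y/ harmonizes with /e/ ([-round]) → [i]
/y/ harmonizes with /e/ ([-round]) → [i]

[eŋɯtizagip]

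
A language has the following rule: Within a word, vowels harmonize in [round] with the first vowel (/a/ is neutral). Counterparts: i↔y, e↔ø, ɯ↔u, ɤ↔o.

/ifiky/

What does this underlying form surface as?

/y/ harmonizes with /i/ ([-round]) → [i]

[ifiki]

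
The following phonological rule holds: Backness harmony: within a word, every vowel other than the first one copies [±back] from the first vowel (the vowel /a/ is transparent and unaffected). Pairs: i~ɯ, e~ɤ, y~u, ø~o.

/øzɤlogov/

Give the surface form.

/ɤ/ harmonizes with /ø/ ([-back]) → [e]
/o/ harmonizes with /ø/ ([-back]) → [ø]
/o/ harmonizes with /ø/ ([-back]) → [ø]

[øzeløgøv]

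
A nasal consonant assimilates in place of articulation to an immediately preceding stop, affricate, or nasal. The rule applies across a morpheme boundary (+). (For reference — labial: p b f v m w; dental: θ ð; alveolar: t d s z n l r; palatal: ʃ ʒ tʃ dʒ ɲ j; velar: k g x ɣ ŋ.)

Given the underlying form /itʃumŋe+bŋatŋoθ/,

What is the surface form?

[itʃumme+bmatnoθ]

/ŋ/ after /m/ (labial) → [m]
/ŋ/ after /b/ (labial) → [m]
/ŋ/ after /t/ (alveolar) → [n]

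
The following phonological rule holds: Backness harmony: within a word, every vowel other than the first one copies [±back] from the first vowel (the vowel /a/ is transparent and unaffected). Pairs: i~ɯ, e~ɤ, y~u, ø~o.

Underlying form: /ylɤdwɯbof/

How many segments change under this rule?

3

/ɤ/ harmonizes with /y/ ([-back]) → [e]
/ɯ/ harmonizes with /y/ ([-back]) → [i]
/o/ harmonizes with /y/ ([-back]) → [ø]
3 segments change.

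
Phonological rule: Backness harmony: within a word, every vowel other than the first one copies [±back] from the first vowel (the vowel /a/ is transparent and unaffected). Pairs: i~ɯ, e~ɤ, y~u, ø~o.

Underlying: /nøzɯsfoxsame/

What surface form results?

/ɯ/ harmonizes with /ø/ ([-back]) → [i]
/o/ harmonizes with /ø/ ([-back]) → [ø]

[nøzisføxsame]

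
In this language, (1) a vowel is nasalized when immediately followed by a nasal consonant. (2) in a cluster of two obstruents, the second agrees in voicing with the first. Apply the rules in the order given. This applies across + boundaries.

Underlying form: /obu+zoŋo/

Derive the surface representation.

[obu+zõŋo]

Rule 1: /o/ before nasal /ŋ/ → [õ]
After rule 1: obu+zõŋo
Rule 2: no segment meets the rule's conditions; no change.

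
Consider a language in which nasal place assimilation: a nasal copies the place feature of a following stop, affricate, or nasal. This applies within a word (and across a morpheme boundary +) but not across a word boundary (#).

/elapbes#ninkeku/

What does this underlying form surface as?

[elapbes#niŋkeku]

/n/ before /k/ (velar) → [ŋ]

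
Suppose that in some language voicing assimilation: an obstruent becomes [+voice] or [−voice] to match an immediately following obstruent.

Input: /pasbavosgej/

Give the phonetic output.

/s/ before /b/ (voiced) → [z]
/s/ before /g/ (voiced) → [z]

[pazbavozgej]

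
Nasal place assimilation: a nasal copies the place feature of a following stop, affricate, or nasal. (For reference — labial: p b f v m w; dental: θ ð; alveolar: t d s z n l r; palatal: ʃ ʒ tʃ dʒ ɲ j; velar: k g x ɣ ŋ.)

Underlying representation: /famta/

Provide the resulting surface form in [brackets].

/m/ before /t/ (alveolar) → [n]

[fanta]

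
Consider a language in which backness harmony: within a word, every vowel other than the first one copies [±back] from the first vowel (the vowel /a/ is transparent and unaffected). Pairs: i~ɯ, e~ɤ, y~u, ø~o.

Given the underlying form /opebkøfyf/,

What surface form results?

[opɤbkofuf]

/e/ harmonizes with /o/ ([+back]) → [ɤ]
/ø/ harmonizes with /o/ ([+back]) → [o]
/y/ harmonizes with /o/ ([+back]) → [u]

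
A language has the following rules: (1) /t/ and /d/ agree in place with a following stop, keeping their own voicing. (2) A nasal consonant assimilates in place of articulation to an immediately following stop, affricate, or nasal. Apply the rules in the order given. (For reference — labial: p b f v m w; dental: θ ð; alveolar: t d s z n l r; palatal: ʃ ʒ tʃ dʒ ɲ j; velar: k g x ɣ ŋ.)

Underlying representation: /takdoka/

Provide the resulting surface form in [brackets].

Rule 1: no segment meets the rule's conditions; no change.
After rule 1: takdoka
Rule 2: no segment meets the rule's conditions; no change.

[takdoka]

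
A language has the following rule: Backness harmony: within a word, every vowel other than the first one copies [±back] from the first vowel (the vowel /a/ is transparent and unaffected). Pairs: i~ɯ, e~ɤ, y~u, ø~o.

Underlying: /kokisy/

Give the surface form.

[kokɯsu]

/i/ harmonizes with /o/ ([+back]) → [ɯ]
/y/ harmonizes with /o/ ([+back]) → [u]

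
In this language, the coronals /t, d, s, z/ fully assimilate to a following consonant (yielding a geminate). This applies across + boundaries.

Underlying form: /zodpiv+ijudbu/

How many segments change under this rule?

2

/d/ before /p/ → [p] (total assimilation)
/d/ before /b/ → [b] (total assimilation)
2 segments change.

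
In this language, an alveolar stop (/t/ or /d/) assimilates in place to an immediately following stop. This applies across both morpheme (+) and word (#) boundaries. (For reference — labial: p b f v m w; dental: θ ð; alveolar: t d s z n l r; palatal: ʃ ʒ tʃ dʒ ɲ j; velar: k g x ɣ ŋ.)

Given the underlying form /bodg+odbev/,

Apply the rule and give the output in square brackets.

[bogg+obbev]

/d/ before /g/ (velar) → [g]
/d/ before /b/ (labial) → [b]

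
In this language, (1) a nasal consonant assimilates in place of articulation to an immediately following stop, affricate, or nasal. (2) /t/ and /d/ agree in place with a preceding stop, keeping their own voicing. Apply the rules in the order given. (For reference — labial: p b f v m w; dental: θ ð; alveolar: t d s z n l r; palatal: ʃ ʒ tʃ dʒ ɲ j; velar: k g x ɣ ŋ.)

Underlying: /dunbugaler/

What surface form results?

[dumbugaler]

Rule 1: /n/ before /b/ (labial) → [m]
After rule 1: dumbugaler
Rule 2: no segment meets the rule's conditions; no change.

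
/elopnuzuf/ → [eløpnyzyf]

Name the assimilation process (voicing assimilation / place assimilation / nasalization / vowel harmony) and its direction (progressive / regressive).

/o/→[ø] /u/→[y] /u/→[y].
Vowels agree with the first vowel, so the harmony is progressive.

vowel harmony, progressive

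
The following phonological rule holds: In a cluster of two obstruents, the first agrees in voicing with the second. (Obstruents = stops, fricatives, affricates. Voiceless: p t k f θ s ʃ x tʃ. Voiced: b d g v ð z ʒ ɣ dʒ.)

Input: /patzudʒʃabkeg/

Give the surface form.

[padzutʃʃapkeg]

/t/ before /z/ (voiced) → [d]
/dʒ/ before /ʃ/ (voiceless) → [tʃ]
/b/ before /k/ (voiceless) → [p]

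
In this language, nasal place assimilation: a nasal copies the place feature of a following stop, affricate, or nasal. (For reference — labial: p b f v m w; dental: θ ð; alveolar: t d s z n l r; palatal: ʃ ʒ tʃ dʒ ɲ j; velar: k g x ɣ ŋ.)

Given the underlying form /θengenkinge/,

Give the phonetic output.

[θeŋgeŋkiŋge]

/n/ before /g/ (velar) → [ŋ]
/n/ before /k/ (velar) → [ŋ]
/n/ before /g/ (velar) → [ŋ]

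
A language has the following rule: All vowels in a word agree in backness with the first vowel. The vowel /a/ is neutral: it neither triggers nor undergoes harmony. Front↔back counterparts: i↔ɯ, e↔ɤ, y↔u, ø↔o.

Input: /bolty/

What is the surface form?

/y/ harmonizes with /o/ ([+back]) → [u]

[boltu]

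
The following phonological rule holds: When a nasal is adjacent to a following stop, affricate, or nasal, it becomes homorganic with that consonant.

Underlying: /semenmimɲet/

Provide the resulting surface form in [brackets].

/n/ before /m/ (labial) → [m]
/m/ before /ɲ/ (palatal) → [ɲ]

[sememmiɲɲet]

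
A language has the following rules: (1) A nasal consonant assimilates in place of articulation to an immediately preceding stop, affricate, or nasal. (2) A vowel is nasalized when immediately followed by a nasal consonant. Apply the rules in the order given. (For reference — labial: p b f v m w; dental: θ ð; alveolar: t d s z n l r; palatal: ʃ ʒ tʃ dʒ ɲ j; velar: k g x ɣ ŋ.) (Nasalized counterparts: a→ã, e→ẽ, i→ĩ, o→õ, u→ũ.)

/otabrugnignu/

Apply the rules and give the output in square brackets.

Rule 1: /n/ after /g/ (velar) → [ŋ]
Rule 1: /n/ after /g/ (velar) → [ŋ]
After rule 1: otabrugŋigŋu
Rule 2: no segment meets the rule's conditions; no change.

[otabrugŋigŋu]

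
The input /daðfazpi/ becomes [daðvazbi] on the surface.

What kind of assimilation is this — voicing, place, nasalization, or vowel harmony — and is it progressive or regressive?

/f/→[v] /p/→[b].
Each target copies a feature from the preceding segment, so the direction is progressive.

voicing assimilation, progressive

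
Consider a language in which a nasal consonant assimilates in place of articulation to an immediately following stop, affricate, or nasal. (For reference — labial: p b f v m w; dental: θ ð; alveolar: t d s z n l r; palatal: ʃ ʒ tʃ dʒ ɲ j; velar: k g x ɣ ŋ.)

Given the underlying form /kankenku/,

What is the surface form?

[kaŋkeŋku]

/n/ before /k/ (velar) → [ŋ]
/n/ before /k/ (velar) → [ŋ]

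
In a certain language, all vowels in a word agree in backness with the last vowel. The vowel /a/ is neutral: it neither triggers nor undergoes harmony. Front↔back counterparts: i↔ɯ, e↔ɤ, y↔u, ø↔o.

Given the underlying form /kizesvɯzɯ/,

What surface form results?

/i/ harmonizes with /ɯ/ ([+back]) → [ɯ]
/e/ harmonizes with /ɯ/ ([+back]) → [ɤ]

[kɯzɤsvɯzɯ]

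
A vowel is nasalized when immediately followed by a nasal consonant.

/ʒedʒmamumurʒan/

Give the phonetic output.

[ʒedʒmãmũmurʒãn]

/a/ before nasal /m/ → [ã]
/u/ before nasal /m/ → [ũ]
/a/ before nasal /n/ → [ã]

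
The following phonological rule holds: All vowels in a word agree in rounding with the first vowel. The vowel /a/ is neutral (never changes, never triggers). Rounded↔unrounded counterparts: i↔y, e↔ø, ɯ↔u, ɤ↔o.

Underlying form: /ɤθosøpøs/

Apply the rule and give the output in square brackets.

/o/ harmonizes with /ɤ/ ([-round]) → [ɤ]
/ø/ harmonizes with /ɤ/ ([-round]) → [e]
/ø/ harmonizes with /ɤ/ ([-round]) → [e]

[ɤθɤsepes]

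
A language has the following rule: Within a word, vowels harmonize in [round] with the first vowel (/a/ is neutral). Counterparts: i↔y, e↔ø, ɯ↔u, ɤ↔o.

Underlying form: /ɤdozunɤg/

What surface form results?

[ɤdɤzɯnɤg]

/o/ harmonizes with /ɤ/ ([-round]) → [ɤ]
/u/ harmonizes with /ɤ/ ([-round]) → [ɯ]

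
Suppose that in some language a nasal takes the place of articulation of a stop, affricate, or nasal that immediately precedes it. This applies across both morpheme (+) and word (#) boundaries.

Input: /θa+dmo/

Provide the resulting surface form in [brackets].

[θa+dno]

/m/ after /d/ (alveolar) → [n]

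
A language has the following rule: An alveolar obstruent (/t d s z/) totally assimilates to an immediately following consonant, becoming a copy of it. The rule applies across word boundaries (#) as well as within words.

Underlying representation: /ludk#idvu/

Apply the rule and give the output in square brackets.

/d/ before /k/ → [k] (total assimilation)
/d/ before /v/ → [v] (total assimilation)

[lukk#ivvu]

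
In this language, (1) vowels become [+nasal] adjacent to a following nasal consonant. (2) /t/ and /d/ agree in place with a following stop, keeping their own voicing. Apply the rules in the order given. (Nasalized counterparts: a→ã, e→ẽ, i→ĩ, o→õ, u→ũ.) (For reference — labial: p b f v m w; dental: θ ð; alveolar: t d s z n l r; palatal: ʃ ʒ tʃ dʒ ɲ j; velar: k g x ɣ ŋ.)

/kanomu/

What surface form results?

[kãnõmu]

Rule 1: /a/ before nasal /n/ → [ã]
Rule 1: /o/ before nasal /m/ → [õ]
After rule 1: kãnõmu
Rule 2: no segment meets the rule's conditions; no change.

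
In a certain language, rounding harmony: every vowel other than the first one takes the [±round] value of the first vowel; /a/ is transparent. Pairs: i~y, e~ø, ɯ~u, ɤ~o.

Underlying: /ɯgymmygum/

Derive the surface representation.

/y/ harmonizes with /ɯ/ ([-round]) → [i]
/y/ harmonizes with /ɯ/ ([-round]) → [i]
/u/ harmonizes with /ɯ/ ([-round]) → [ɯ]

[ɯgimmigɯm]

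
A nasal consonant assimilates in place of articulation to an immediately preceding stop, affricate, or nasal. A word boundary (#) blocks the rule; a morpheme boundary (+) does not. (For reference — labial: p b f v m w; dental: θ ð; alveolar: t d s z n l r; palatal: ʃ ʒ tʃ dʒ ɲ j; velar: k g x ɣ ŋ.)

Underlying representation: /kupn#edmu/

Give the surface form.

/n/ after /p/ (labial) → [m]
/m/ after /d/ (alveolar) → [n]

[kupm#ednu]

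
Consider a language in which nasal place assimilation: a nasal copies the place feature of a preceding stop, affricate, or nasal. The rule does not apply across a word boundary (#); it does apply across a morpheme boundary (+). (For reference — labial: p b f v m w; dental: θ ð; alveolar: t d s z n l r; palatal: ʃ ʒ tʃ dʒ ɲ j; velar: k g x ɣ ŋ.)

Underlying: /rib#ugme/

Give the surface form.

[rib#ugŋe]

/m/ after /g/ (velar) → [ŋ]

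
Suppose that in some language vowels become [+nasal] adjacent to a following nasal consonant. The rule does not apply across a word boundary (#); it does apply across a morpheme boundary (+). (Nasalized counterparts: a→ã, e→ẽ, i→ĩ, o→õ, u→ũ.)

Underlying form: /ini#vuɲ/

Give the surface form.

[ĩni#vũɲ]

/i/ before nasal /n/ → [ĩ]
/u/ before nasal /ɲ/ → [ũ]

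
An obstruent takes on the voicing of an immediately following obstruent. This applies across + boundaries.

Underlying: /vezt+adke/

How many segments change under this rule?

/z/ before /t/ (voiceless) → [s]
/d/ before /k/ (voiceless) → [t]
2 segments change.

2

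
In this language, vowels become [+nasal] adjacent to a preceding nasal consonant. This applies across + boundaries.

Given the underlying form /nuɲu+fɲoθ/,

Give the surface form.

/u/ after nasal /n/ → [ũ]
/u/ after nasal /ɲ/ → [ũ]
/o/ after nasal /ɲ/ → [õ]

[nũɲũ+fɲõθ]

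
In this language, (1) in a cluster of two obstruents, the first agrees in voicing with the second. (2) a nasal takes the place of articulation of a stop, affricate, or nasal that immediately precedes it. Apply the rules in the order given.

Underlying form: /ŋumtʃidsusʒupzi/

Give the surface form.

Rule 1: /d/ before /s/ (voiceless) → [t]
Rule 1: /s/ before /ʒ/ (voiced) → [z]
Rule 1: /p/ before /z/ (voiced) → [b]
After rule 1: ŋumtʃitsuzʒubzi
Rule 2: no segment meets the rule's conditions; no change.

[ŋumtʃitsuzʒubzi]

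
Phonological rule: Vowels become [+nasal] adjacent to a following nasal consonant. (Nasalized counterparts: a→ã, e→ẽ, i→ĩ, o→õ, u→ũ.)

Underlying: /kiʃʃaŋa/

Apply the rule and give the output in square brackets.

/a/ before nasal /ŋ/ → [ã]

[kiʃʃãŋa]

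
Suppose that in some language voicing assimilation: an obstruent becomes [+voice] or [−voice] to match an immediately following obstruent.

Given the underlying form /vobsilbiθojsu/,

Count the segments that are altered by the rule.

1

/b/ before /s/ (voiceless) → [p]
1 segment changes.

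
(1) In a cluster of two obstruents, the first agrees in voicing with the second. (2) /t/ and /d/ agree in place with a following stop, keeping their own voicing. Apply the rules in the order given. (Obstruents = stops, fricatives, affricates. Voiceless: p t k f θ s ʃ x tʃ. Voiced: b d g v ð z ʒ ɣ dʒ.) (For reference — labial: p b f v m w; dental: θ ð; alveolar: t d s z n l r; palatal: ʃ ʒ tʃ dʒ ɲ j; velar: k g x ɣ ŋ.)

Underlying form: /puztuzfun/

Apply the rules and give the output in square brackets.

[pustusfun]

Rule 1: /z/ before /t/ (voiceless) → [s]
Rule 1: /z/ before /f/ (voiceless) → [s]
After rule 1: pustusfun
Rule 2: no segment meets the rule's conditions; no change.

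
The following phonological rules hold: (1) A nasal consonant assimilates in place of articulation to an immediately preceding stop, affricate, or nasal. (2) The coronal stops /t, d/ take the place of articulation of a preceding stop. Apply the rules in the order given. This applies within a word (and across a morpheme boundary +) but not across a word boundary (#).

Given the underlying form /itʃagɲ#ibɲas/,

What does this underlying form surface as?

[itʃagŋ#ibmas]

Rule 1: /ɲ/ after /g/ (velar) → [ŋ]
Rule 1: /ɲ/ after /b/ (labial) → [m]
After rule 1: itʃagŋ#ibmas
Rule 2: no segment meets the rule's conditions; no change.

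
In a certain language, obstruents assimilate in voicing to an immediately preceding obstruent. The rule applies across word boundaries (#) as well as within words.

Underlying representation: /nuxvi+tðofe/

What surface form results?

[nuxfi+tθofe]

/v/ after /x/ (voiceless) → [f]
/ð/ after /t/ (voiceless) → [θ]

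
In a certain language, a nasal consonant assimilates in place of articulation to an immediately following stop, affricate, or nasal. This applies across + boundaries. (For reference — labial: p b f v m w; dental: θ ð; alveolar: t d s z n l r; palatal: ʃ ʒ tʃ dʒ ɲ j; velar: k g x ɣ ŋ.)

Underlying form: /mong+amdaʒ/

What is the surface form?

[moŋg+andaʒ]

/n/ before /g/ (velar) → [ŋ]
/m/ before /d/ (alveolar) → [n]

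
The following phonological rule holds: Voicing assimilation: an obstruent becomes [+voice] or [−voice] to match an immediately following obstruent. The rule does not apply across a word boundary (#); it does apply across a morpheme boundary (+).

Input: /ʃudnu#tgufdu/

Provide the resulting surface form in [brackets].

/t/ before /g/ (voiced) → [d]
/f/ before /d/ (voiced) → [v]

[ʃudnu#dguvdu]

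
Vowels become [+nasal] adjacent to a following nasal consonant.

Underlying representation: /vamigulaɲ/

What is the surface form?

[vãmigulãɲ]

/a/ before nasal /m/ → [ã]
/a/ before nasal /ɲ/ → [ã]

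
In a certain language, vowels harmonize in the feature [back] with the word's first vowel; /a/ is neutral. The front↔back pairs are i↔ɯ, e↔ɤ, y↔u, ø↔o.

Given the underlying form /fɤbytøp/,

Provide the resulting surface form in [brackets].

[fɤbutop]

/y/ harmonizes with /ɤ/ ([+back]) → [u]
/ø/ harmonizes with /ɤ/ ([+back]) → [o]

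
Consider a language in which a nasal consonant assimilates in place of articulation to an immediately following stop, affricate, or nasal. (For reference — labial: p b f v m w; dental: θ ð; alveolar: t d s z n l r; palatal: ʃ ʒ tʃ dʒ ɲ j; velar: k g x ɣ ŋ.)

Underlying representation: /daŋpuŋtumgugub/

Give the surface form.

[dampuntuŋgugub]

/ŋ/ before /p/ (labial) → [m]
/ŋ/ before /t/ (alveolar) → [n]
/m/ before /g/ (velar) → [ŋ]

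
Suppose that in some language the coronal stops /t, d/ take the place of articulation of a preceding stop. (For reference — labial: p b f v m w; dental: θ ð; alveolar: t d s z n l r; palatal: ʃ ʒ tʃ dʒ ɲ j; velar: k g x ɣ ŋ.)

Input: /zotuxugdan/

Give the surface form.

[zotuxuggan]

/d/ after /g/ (velar) → [g]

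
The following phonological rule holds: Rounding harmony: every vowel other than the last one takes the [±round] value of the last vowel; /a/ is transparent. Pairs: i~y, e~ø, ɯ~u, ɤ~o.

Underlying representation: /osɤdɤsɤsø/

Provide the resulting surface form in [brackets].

[osodososø]

/ɤ/ harmonizes with /ø/ ([+round]) → [o]
/ɤ/ harmonizes with /ø/ ([+round]) → [o]
/ɤ/ harmonizes with /ø/ ([+round]) → [o]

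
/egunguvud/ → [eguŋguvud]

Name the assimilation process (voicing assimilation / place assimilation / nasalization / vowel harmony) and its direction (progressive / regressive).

/n/→[ŋ].
Each target copies a feature from the following segment, so the direction is regressive.

place assimilation, regressive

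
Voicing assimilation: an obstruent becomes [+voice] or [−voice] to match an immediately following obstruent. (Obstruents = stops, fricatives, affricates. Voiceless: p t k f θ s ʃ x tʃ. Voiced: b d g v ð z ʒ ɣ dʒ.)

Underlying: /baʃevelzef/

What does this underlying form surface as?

no segment meets the rule's conditions; no change.

[baʃevelzef]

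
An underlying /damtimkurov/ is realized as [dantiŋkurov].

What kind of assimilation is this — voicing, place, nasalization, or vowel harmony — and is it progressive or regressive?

place assimilation, regressive

/m/→[n] /m/→[ŋ].
Each target copies a feature from the following segment, so the direction is regressive.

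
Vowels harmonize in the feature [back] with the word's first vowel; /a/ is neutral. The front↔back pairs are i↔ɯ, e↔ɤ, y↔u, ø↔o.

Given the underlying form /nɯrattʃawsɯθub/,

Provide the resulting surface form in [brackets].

[nɯrattʃawsɯθub]

no segment meets the rule's conditions; no change.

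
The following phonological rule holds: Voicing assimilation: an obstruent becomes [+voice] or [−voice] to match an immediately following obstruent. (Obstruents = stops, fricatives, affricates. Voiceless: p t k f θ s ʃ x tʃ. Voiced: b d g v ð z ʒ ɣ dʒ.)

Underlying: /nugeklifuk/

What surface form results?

[nugeklifuk]

no segment meets the rule's conditions; no change.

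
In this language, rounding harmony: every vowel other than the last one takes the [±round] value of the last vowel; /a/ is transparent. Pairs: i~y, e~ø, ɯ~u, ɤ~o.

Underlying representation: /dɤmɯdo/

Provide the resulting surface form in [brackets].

/ɤ/ harmonizes with /o/ ([+round]) → [o]
/ɯ/ harmonizes with /o/ ([+round]) → [u]

[domudo]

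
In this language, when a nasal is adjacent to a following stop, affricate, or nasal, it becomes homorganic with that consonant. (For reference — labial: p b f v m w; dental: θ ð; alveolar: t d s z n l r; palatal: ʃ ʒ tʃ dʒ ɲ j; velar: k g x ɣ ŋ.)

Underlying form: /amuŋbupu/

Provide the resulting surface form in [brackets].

/ŋ/ before /b/ (labial) → [m]

[amumbupu]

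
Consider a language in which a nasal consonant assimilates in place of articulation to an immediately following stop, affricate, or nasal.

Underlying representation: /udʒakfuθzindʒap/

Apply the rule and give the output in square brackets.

/n/ before /dʒ/ (palatal) → [ɲ]

[udʒakfuθziɲdʒap]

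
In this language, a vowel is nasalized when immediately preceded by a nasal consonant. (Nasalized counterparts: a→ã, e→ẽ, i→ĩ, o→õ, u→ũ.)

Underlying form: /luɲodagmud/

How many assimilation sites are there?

/o/ after nasal /ɲ/ → [õ]
/u/ after nasal /m/ → [ũ]
2 segments change.

2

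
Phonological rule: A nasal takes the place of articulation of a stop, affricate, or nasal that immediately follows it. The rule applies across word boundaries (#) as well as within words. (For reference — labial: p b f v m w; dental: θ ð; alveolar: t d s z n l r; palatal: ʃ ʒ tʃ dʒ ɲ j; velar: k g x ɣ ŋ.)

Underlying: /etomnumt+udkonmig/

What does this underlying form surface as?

/m/ before /n/ (alveolar) → [n]
/m/ before /t/ (alveolar) → [n]
/n/ before /m/ (labial) → [m]

[etonnunt+udkommig]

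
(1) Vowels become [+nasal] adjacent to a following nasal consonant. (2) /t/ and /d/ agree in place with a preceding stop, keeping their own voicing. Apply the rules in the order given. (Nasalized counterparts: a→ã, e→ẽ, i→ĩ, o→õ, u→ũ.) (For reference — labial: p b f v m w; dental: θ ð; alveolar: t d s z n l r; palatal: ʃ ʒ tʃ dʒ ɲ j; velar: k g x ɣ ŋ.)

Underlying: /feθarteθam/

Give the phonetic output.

[feθarteθãm]

Rule 1: /a/ before nasal /m/ → [ã]
After rule 1: feθarteθãm
Rule 2: no segment meets the rule's conditions; no change.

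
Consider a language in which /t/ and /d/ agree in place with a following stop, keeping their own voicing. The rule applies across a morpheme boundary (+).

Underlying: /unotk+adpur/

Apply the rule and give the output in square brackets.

/t/ before /k/ (velar) → [k]
/d/ before /p/ (labial) → [b]

[unokk+abpur]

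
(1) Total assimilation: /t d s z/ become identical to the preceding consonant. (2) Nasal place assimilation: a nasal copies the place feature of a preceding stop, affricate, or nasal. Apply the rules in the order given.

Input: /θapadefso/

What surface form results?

[θapadeffo]

Rule 1: /s/ after /f/ → [f] (total assimilation)
After rule 1: θapadeffo
Rule 2: no segment meets the rule's conditions; no change.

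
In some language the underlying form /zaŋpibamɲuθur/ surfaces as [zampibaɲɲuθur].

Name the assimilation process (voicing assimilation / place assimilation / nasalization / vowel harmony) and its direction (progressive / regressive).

/ŋ/→[m] /m/→[ɲ].
Each target copies a feature from the following segment, so the direction is regressive.

place assimilation, regressive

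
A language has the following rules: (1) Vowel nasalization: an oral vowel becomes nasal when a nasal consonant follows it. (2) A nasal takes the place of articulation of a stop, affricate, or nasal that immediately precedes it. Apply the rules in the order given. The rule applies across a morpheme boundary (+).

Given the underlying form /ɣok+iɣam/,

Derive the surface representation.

[ɣok+iɣãm]

Rule 1: /a/ before nasal /m/ → [ã]
After rule 1: ɣok+iɣãm
Rule 2: no segment meets the rule's conditions; no change.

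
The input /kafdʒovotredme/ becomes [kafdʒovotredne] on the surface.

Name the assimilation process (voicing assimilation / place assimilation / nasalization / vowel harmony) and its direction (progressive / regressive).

place assimilation, progressive

/m/→[n].
Each target copies a feature from the preceding segment, so the direction is progressive.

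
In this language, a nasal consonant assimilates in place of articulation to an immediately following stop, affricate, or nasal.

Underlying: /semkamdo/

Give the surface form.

/m/ before /k/ (velar) → [ŋ]
/m/ before /d/ (alveolar) → [n]

[seŋkando]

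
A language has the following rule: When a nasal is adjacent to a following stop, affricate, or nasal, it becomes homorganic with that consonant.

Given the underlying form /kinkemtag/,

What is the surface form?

/n/ before /k/ (velar) → [ŋ]
/m/ before /t/ (alveolar) → [n]

[kiŋkentag]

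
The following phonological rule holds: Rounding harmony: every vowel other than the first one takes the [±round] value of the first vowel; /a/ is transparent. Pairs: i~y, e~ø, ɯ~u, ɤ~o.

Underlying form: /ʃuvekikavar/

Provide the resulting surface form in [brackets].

/e/ harmonizes with /u/ ([+round]) → [ø]
/i/ harmonizes with /u/ ([+round]) → [y]

[ʃuvøkykavar]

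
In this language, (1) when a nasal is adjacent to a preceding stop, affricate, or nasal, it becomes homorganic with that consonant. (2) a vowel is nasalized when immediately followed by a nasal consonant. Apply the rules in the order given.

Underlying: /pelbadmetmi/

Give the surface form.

Rule 1: /m/ after /d/ (alveolar) → [n]
Rule 1: /m/ after /t/ (alveolar) → [n]
After rule 1: pelbadnetni
Rule 2: no segment meets the rule's conditions; no change.

[pelbadnetni]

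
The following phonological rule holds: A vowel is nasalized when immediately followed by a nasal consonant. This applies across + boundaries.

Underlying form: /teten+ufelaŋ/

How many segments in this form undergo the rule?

2

/e/ before nasal /n/ → [ẽ]
/a/ before nasal /ŋ/ → [ã]
2 segments change.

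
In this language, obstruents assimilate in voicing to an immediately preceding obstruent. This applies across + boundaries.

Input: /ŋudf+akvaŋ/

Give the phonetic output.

/f/ after /d/ (voiced) → [v]
/v/ after /k/ (voiceless) → [f]

[ŋudv+akfaŋ]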